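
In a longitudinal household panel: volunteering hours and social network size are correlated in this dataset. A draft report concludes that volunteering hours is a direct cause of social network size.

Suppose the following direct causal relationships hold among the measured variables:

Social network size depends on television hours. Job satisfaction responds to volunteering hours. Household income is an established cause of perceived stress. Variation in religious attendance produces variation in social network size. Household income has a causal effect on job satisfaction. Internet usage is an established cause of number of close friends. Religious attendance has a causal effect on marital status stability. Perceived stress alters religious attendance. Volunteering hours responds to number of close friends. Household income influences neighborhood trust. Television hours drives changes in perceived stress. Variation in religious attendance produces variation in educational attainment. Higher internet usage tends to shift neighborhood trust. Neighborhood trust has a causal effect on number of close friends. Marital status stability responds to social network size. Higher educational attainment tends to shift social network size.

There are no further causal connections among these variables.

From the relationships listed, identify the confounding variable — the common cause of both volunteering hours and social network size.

household income

Household income has a causal path to volunteering hours (household income → neighborhood trust → number of close friends → volunteering hours) and a separate causal path to social network size (household income → perceived stress → religious attendance → social network size), so it is a common cause of both.
No stated relationship gives volunteering hours a causal route to social network size, so the correlation is explained by the shared upstream cause rather than a direct effect.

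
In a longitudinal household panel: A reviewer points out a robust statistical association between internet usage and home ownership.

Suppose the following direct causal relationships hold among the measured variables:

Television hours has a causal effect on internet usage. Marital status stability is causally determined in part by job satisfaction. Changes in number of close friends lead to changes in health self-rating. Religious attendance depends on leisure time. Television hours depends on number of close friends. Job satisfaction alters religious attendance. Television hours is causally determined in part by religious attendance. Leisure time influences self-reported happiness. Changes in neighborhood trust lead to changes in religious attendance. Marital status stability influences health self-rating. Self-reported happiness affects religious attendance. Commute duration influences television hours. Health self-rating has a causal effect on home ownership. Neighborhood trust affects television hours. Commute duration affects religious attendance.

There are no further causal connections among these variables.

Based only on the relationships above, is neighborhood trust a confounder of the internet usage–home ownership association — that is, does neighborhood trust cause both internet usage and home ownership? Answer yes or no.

Neighborhood trust has no stated causal path to home ownership. A confounder must cause both variables, so neighborhood trust does not qualify.

no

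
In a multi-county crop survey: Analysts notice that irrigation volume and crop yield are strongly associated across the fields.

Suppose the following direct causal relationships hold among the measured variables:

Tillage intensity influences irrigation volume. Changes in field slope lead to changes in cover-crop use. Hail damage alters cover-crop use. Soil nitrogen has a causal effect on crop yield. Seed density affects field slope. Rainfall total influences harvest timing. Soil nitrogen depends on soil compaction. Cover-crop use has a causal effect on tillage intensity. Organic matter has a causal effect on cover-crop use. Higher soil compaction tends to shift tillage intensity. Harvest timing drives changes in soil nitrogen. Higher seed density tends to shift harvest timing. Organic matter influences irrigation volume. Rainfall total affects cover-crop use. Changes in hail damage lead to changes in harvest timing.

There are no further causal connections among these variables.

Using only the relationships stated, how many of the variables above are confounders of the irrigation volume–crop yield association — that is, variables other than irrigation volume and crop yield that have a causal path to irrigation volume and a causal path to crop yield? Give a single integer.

4

The common causes are: hail damage (to irrigation volume via hail damage → cover-crop use → tillage intensity → irrigation volume; to crop yield via hail damage → harvest timing → soil nitrogen → crop yield); rainfall total (to irrigation volume via rainfall total → cover-crop use → tillage intensity → irrigation volume; to crop yield via rainfall total → harvest timing → soil nitrogen → crop yield); seed density (to irrigation volume via seed density → field slope → cover-crop use → tillage intensity → irrigation volume; to crop yield via seed density → harvest timing → soil nitrogen → crop yield); soil compaction (to irrigation volume via soil compaction → tillage intensity → irrigation volume; to crop yield via soil compaction → soil nitrogen → crop yield).
Every other variable lacks a causal path to at least one of irrigation volume and crop yield.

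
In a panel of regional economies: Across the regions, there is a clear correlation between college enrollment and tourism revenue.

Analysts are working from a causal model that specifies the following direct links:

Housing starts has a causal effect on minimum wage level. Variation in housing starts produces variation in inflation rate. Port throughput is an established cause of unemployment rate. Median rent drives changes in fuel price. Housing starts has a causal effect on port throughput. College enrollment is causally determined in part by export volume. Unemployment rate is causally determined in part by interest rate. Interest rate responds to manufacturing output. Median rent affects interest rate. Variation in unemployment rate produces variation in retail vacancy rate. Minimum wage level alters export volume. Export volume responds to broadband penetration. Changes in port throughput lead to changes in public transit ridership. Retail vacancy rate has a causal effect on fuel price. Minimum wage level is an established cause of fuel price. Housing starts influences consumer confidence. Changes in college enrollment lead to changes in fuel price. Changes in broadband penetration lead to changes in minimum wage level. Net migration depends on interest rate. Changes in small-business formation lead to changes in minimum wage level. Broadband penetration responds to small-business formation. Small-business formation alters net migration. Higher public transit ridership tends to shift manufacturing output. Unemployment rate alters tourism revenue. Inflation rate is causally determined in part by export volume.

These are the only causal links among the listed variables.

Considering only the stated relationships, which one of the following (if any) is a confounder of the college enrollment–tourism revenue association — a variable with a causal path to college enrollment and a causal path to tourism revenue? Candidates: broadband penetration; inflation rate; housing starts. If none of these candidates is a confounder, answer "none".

housing starts

Housing starts causes college enrollment (housing starts → minimum wage level → export volume → college enrollment) and also causes tourism revenue (housing starts → port throughput → unemployment rate → tourism revenue); it is a common cause of both.
Each of the other candidates lacks a causal path to at least one of college enrollment and tourism revenue, so they do not confound the relationship.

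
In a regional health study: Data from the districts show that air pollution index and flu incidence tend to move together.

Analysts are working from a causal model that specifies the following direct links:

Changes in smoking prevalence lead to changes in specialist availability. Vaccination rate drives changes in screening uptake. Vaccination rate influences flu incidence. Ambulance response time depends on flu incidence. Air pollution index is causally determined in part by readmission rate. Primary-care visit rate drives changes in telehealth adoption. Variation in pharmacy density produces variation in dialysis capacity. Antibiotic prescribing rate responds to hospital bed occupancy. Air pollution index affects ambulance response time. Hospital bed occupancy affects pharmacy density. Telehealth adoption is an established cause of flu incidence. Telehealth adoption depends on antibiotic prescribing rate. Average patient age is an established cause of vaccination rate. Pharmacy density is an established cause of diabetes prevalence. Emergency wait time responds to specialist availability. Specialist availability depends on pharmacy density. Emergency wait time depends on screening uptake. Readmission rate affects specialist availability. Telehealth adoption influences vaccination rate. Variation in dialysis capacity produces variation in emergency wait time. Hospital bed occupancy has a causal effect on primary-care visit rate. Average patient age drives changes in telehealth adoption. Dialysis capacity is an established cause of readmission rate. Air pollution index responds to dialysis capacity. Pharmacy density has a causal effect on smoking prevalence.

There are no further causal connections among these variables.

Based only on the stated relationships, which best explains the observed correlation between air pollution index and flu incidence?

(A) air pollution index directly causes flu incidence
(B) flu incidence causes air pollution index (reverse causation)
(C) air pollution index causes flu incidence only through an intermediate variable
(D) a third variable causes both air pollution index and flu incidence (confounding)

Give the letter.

D

Hospital bed occupancy causes air pollution index (hospital bed occupancy → pharmacy density → dialysis capacity → air pollution index) and flu incidence (hospital bed occupancy → primary-care visit rate → telehealth adoption → flu incidence) — a common cause creating the correlation.
There is no stated path from air pollution index to flu incidence or from flu incidence to air pollution index, so neither direct nor reverse causation applies.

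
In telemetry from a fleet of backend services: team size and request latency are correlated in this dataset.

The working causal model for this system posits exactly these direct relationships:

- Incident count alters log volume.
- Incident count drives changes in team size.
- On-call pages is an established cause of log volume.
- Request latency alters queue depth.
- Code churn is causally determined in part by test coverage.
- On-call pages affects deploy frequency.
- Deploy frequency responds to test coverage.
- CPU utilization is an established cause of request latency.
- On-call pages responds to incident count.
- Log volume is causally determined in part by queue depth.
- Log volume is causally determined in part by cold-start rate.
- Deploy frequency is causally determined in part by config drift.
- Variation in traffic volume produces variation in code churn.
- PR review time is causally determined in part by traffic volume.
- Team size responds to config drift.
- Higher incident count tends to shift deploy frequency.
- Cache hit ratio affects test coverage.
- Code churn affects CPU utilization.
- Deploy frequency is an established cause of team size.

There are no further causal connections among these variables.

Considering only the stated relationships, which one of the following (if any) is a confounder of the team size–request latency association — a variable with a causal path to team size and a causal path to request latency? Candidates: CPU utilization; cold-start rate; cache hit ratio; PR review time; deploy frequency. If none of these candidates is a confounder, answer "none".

cache hit ratio

Cache hit ratio causes team size (cache hit ratio → test coverage → deploy frequency → team size) and also causes request latency (cache hit ratio → test coverage → code churn → CPU utilization → request latency); it is a common cause of both.
Each of the other candidates lacks a causal path to at least one of team size and request latency, so they do not confound the relationship.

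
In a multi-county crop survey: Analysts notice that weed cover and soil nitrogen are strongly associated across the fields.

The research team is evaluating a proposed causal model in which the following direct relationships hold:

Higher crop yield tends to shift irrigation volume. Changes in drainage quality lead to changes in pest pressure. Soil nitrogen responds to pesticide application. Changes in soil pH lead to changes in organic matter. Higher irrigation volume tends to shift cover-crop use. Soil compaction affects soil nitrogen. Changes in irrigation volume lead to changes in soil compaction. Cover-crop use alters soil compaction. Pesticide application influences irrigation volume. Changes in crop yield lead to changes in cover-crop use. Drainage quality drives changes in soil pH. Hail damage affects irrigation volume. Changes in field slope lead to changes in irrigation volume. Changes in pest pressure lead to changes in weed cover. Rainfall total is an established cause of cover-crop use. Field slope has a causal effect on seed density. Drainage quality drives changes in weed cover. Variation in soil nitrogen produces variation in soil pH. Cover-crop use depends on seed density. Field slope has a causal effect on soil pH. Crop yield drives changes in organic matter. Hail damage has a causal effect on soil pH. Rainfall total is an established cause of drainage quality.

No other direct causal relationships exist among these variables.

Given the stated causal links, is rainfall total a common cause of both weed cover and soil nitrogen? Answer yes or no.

yes

Rainfall total has a causal path to weed cover (rainfall total → drainage quality → weed cover) and to soil nitrogen (rainfall total → cover-crop use → soil compaction → soil nitrogen), so it is a common cause of both — a confounder.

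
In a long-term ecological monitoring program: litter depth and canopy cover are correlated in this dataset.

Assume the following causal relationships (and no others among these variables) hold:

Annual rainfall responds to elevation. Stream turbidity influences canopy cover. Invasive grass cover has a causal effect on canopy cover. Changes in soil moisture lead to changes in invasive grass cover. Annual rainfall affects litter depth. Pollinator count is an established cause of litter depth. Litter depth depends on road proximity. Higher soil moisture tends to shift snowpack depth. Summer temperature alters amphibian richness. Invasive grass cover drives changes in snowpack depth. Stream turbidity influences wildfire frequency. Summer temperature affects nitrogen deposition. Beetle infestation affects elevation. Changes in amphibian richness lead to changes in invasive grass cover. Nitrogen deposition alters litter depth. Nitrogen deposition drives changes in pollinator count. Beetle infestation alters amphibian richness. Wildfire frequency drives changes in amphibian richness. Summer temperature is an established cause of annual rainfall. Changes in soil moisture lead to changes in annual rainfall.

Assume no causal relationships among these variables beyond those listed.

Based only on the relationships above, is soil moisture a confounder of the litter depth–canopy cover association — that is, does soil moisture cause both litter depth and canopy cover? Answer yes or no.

yes

Soil moisture has a causal path to litter depth (soil moisture → annual rainfall → litter depth) and to canopy cover (soil moisture → invasive grass cover → canopy cover), so it is a common cause of both — a confounder.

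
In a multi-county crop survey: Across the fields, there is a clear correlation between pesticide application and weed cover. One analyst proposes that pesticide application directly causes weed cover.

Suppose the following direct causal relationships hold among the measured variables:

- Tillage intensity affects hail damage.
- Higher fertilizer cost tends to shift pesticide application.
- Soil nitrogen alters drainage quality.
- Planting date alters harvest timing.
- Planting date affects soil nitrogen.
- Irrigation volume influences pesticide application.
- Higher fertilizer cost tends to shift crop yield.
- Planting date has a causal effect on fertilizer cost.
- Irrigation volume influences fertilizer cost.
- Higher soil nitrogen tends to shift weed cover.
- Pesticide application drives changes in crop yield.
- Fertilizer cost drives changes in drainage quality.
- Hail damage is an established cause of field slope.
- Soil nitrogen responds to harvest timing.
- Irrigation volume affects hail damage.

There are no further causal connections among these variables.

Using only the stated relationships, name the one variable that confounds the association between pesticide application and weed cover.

planting date

Planting date has a causal path to pesticide application (planting date → fertilizer cost → pesticide application) and a separate causal path to weed cover (planting date → soil nitrogen → weed cover), so it is a common cause of both.
No stated relationship gives pesticide application a causal route to weed cover, so the correlation is explained by the shared upstream cause rather than a direct effect.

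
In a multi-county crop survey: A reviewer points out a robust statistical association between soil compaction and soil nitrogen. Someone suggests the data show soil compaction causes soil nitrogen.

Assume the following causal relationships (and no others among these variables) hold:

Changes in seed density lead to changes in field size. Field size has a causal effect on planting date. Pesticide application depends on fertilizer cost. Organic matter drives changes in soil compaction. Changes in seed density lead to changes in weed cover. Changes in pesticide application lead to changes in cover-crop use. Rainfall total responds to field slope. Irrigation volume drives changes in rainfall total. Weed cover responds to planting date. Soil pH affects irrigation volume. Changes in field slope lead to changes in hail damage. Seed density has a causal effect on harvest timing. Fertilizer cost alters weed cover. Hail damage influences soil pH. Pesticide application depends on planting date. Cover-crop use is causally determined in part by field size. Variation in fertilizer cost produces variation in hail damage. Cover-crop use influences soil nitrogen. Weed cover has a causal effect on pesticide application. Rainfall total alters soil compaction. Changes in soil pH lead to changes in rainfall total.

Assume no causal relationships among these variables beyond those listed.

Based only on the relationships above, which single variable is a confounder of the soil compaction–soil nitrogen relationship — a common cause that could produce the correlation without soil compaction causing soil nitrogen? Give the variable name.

Fertilizer cost has a causal path to soil compaction (fertilizer cost → hail damage → soil pH → rainfall total → soil compaction) and a separate causal path to soil nitrogen (fertilizer cost → pesticide application → cover-crop use → soil nitrogen), so it is a common cause of both.
No stated relationship gives soil compaction a causal route to soil nitrogen, so the correlation is explained by the shared upstream cause rather than a direct effect.

fertilizer cost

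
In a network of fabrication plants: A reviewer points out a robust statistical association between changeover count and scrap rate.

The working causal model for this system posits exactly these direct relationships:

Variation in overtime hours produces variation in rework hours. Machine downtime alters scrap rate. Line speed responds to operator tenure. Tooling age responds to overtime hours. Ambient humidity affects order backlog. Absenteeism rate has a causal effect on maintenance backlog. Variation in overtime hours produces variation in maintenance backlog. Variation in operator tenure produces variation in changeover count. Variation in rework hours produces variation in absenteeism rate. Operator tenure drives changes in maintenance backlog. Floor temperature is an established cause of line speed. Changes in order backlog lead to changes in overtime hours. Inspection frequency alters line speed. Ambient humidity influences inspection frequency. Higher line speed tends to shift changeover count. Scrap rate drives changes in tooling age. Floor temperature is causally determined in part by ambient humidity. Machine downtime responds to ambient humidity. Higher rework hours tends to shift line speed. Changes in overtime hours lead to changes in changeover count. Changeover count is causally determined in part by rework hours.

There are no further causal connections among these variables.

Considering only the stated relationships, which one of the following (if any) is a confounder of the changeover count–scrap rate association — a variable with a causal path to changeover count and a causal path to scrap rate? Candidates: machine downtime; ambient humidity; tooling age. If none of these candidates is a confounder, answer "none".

ambient humidity

Ambient humidity causes changeover count (ambient humidity → floor temperature → line speed → changeover count) and also causes scrap rate (ambient humidity → machine downtime → scrap rate); it is a common cause of both.
Each of the other candidates lacks a causal path to at least one of changeover count and scrap rate, so they do not confound the relationship.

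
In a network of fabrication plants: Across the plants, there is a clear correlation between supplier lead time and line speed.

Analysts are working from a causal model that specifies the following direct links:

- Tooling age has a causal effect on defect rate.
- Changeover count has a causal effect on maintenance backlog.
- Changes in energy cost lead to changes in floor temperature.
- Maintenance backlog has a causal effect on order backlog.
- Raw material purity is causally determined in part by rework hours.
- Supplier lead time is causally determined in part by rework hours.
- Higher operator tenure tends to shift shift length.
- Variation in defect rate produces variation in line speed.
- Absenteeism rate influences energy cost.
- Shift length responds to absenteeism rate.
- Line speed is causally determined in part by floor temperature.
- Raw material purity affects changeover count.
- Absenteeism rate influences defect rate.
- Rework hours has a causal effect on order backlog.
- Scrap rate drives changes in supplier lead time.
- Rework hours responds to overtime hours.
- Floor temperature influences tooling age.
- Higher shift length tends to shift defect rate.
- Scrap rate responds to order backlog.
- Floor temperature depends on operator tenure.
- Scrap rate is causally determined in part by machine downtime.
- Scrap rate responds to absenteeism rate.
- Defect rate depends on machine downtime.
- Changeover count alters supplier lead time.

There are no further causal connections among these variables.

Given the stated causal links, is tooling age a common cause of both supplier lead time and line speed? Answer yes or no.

Tooling age has no stated causal path to supplier lead time. A confounder must cause both variables, so tooling age does not qualify.

no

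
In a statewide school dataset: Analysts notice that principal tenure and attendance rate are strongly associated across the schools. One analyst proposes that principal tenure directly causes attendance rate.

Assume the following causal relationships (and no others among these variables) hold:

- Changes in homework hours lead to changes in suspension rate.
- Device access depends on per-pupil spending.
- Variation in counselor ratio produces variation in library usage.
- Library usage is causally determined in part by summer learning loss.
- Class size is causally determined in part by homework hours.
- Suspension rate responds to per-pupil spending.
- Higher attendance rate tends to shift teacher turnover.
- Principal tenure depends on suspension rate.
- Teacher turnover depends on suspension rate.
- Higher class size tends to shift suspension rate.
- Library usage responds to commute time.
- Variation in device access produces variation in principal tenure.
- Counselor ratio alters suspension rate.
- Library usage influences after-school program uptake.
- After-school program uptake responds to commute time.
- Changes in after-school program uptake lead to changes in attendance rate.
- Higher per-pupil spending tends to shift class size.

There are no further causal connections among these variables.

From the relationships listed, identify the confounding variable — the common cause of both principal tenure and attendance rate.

Counselor ratio has a causal path to principal tenure (counselor ratio → suspension rate → principal tenure) and a separate causal path to attendance rate (counselor ratio → library usage → after-school program uptake → attendance rate), so it is a common cause of both.
No stated relationship gives principal tenure a causal route to attendance rate, so the correlation is explained by the shared upstream cause rather than a direct effect.

counselor ratio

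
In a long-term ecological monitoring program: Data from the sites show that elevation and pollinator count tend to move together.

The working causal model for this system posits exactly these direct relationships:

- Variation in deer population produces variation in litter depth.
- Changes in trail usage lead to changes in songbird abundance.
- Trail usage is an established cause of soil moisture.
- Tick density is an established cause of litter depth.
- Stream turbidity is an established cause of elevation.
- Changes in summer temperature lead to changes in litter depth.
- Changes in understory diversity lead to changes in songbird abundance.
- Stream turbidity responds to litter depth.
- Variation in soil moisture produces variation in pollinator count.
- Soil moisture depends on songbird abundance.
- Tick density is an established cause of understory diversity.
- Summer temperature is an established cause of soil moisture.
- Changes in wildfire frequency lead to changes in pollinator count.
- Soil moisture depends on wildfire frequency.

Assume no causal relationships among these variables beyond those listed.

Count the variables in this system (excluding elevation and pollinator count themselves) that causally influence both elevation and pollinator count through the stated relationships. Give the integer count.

2

The common causes are: summer temperature (to elevation via summer temperature → litter depth → stream turbidity → elevation; to pollinator count via summer temperature → soil moisture → pollinator count); tick density (to elevation via tick density → litter depth → stream turbidity → elevation; to pollinator count via tick density → understory diversity → songbird abundance → soil moisture → pollinator count).
Every other variable lacks a causal path to at least one of elevation and pollinator count.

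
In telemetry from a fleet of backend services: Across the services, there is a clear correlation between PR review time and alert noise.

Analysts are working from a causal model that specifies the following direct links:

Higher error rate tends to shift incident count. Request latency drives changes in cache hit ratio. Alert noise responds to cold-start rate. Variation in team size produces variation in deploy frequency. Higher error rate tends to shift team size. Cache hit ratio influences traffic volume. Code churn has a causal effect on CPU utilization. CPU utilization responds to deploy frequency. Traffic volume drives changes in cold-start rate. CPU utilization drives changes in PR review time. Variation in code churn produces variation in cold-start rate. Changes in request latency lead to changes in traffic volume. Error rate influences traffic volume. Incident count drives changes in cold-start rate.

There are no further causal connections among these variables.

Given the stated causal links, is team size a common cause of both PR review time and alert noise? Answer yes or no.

no

Team size has no stated causal path to alert noise. A confounder must cause both variables, so team size does not qualify.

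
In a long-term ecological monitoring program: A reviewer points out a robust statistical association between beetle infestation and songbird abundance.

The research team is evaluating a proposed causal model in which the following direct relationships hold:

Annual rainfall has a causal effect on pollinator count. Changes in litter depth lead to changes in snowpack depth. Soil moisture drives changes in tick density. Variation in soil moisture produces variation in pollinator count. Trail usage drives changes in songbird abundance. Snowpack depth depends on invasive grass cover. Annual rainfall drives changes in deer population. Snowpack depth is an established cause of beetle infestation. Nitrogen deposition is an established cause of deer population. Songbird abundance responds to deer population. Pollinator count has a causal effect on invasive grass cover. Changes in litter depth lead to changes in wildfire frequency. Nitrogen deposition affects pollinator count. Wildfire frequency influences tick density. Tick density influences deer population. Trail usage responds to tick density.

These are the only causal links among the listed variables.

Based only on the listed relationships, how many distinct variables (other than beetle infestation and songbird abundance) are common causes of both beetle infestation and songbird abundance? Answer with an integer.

4

The common causes are: annual rainfall (to beetle infestation via annual rainfall → pollinator count → invasive grass cover → snowpack depth → beetle infestation; to songbird abundance via annual rainfall → deer population → songbird abundance); litter depth (to beetle infestation via litter depth → snowpack depth → beetle infestation; to songbird abundance via litter depth → wildfire frequency → tick density → trail usage → songbird abundance); nitrogen deposition (to beetle infestation via nitrogen deposition → pollinator count → invasive grass cover → snowpack depth → beetle infestation; to songbird abundance via nitrogen deposition → deer population → songbird abundance); soil moisture (to beetle infestation via soil moisture → pollinator count → invasive grass cover → snowpack depth → beetle infestation; to songbird abundance via soil moisture → tick density → trail usage → songbird abundance).
Every other variable lacks a causal path to at least one of beetle infestation and songbird abundance.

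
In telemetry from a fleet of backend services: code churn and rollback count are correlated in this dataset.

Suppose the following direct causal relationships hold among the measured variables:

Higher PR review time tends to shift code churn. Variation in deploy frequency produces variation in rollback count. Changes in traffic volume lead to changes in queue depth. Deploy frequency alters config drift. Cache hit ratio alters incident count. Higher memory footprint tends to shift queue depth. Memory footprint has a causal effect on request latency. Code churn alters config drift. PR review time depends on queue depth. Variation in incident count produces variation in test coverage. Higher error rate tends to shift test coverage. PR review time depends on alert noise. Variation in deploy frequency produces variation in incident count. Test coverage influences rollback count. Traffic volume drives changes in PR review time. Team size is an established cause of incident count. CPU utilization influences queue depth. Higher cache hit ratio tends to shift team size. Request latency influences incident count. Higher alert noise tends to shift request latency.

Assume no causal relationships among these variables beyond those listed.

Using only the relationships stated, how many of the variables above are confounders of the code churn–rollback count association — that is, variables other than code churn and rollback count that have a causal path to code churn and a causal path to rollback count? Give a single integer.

The common causes are: alert noise (to code churn via alert noise → PR review time → code churn; to rollback count via alert noise → request latency → incident count → test coverage → rollback count); memory footprint (to code churn via memory footprint → queue depth → PR review time → code churn; to rollback count via memory footprint → request latency → incident count → test coverage → rollback count).
Every other variable lacks a causal path to at least one of code churn and rollback count.

2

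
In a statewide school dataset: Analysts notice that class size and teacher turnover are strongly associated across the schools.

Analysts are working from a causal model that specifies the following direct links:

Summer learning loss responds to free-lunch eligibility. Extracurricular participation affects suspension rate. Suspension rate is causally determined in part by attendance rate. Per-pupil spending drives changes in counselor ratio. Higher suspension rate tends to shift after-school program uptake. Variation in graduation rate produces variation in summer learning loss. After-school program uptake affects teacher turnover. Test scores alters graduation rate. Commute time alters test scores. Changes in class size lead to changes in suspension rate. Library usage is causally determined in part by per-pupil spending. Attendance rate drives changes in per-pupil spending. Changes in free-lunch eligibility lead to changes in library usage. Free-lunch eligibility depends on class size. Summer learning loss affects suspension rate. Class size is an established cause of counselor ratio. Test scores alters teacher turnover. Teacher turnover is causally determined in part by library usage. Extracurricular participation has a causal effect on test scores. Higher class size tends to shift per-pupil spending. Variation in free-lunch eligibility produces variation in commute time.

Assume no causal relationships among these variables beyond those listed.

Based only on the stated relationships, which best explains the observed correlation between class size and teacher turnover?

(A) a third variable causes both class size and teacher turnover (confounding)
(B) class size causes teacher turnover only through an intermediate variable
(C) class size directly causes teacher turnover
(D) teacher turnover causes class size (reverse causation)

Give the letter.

Class size reaches teacher turnover through class size → suspension rate → after-school program uptake → teacher turnover — an indirect causal chain with no direct class size → teacher turnover link. No variable causes both class size and teacher turnover, so confounding is ruled out; the effect is mediated.

B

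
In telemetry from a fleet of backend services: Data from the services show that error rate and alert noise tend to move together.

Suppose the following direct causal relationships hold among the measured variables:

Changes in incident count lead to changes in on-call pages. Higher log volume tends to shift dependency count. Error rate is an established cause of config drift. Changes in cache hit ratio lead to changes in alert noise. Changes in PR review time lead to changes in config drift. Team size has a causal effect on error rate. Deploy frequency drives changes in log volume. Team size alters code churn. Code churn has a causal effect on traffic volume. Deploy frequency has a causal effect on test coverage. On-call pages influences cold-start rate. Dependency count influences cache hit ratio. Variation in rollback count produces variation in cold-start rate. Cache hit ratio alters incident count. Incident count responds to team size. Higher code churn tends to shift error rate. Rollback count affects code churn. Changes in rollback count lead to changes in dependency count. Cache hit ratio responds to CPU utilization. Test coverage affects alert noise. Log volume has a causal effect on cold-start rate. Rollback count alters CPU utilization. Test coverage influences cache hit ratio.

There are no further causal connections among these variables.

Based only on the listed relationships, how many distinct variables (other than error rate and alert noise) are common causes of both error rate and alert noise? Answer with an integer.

1

The common causes are: rollback count (to error rate via rollback count → code churn → error rate; to alert noise via rollback count → dependency count → cache hit ratio → alert noise).
Every other variable lacks a causal path to at least one of error rate and alert noise.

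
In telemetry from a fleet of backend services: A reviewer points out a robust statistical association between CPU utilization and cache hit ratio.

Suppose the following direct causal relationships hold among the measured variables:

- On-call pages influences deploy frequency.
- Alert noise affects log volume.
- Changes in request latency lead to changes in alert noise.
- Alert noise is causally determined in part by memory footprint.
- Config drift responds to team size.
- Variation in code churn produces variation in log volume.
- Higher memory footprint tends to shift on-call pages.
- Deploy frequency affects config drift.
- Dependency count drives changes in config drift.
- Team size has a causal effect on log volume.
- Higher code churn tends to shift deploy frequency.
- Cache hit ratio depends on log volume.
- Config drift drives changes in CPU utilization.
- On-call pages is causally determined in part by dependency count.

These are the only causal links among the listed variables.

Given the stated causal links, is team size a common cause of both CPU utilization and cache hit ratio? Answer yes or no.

yes

Team size has a causal path to CPU utilization (team size → config drift → CPU utilization) and to cache hit ratio (team size → log volume → cache hit ratio), so it is a common cause of both — a confounder.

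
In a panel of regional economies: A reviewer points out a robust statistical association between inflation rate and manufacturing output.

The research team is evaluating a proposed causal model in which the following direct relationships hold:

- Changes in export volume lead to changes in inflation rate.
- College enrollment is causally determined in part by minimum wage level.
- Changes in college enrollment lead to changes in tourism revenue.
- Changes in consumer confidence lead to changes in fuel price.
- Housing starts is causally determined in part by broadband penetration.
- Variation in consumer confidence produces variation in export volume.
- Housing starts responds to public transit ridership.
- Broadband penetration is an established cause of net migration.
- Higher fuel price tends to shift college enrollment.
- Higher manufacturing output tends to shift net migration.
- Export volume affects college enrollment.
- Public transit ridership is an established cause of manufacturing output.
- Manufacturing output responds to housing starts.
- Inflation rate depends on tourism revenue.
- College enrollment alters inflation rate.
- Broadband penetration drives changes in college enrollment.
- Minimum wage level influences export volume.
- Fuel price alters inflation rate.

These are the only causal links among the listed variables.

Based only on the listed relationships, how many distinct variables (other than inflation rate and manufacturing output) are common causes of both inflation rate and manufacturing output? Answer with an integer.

The common causes are: broadband penetration (to inflation rate via broadband penetration → college enrollment → inflation rate; to manufacturing output via broadband penetration → housing starts → manufacturing output).
Every other variable lacks a causal path to at least one of inflation rate and manufacturing output.

1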